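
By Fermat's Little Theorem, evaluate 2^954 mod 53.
By Fermat: 2^{52} ≡ 1 mod 53. 954 ≡ 18 mod 52. So 2^{954} ≡ 2^{18} ≡ 6 mod 53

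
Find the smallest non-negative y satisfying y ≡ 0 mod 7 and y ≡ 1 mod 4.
M = 7 × 4 = 28. M₁ = 4, y₁ ≡ 2 mod 7. M₂ = 7, y₂ ≡ 3 mod 4. y = 0×4×2 + 1×7×3 ≡ 21 mod 28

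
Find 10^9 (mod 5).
By repeated squaring (mod 5): 10^{1}≡0, 10^{2}≡0, 10^{4}≡0, 10^{8}≡0. Then 10^{9} = 10^{8+1} ≡ 0 × 0 ≡ 0 (mod 5)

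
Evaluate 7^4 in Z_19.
7^{4} = 2401 ≡ 7 mod 19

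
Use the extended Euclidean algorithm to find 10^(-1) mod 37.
Extended GCD: 10(-11) + 37(3) = 1. So 10^(-1) ≡ -11 ≡ 26 mod 37. Verify: 10 × 26 = 260 ≡ 1 mod 37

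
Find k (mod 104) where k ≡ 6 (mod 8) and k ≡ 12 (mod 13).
M = 8 × 13 = 104. M₁ = 13, y₁ ≡ 5 (mod 8). M₂ = 8, y₂ ≡ 5 (mod 13). k = 6×13×5 + 12×8×5 ≡ 38 (mod 104)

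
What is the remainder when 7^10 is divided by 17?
By repeated squaring mod 17: 7^{1}≡7, 7^{2}≡15, 7^{4}≡4, 7^{8}≡16. Then 7^{10} = 7^{8+2} ≡ 16 × 15 ≡ 2 mod 17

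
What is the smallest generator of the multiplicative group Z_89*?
g = 3. Powers: [3, 9, 27, 81, 65, 17, 51, 64, 14, ...] generates all 88 non-zero residues.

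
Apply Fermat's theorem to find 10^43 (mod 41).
By Fermat: 10^{40} ≡ 1 (mod 41). So 10^{43} = 10^{40} · 10^{3} ≡ 10^{3} ≡ 16 (mod 41)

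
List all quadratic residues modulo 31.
Quadratic residues modulo 31: {1, 2, 4, 5, 7, 8, 9, 10, 14, 16, 18, 19, 20, 25, 28}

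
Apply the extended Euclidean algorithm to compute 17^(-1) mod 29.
Extended GCD: 17(12) + 29(-7) = 1. So 17^(-1) ≡ 12 mod 29. Verify: 17 × 12 = 204 ≡ 1 mod 29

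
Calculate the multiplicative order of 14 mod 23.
Powers of 14 mod 23: 14^1≡14, 14^2≡12, 14^3≡7, 14^4≡6, 14^5≡15, 14^6≡3, 14^7≡19, 14^8≡13, 14^9≡21, 14^10≡18, 14^11≡22, 14^12≡9, 14^13≡11, 14^14≡16, 14^15≡17, 14^16≡8, 14^17≡20, 14^18≡4, 14^19≡10, 14^20≡2, 14^21≡5, 14^22≡1. So the order of 14 is 22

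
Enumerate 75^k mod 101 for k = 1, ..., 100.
75^1, 75^2, ..., 75^{100} mod 101: [75, 70, 99, 52, 62, 4, 98, 78, 93, 6, 46, 16, 89, 9, 69, 24, 83, 64, 53, 36, 74, 96, 29, 54, 10, 43, 94, 81, 15, 14, 40, 71, 73, 21, 60, 56, 59, 82, 90, 84, 38, 22, 34, 25, 57, 33, 51, 88, 35, 100, 26, 31, 2, 49, 39, 97, 3, 23, 8, 95, 55, 85, 12, 92, 32, 77, 18, 37, 48, 65, 27, 5, 72, 47, 91, 58, 7, 20, 86, 87, 61, 30, 28, 80, 41, 45, 42, 19, 11, 17, 63, 79, 67, 76, 44, 68, 50, 13, 66, 1]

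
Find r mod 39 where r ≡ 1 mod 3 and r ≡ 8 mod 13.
M = 3 × 13 = 39. M₁ = 13, y₁ ≡ 1 mod 3. M₂ = 3, y₂ ≡ 9 mod 13. r = 1×13×1 + 8×3×9 ≡ 34 mod 39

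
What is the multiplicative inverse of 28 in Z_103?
Since 103 is prime, by Fermat 28^(-1) ≡ 28^{101} ≡ 92 mod 103. Verify: 28 × 92 = 2576 ≡ 1 mod 103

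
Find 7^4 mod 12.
7^{4} = 2401 ≡ 1 mod 12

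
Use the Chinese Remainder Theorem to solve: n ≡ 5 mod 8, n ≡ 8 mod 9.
M = 8 × 9 = 72. M₁ = 9, y₁ ≡ 1 mod 8. M₂ = 8, y₂ ≡ 8 mod 9. n = 5×9×1 + 8×8×8 ≡ 53 mod 72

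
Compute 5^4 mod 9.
5^{4} = 625 ≡ 4 (mod 9)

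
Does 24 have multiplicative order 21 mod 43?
Powers of 24 mod 43: 24^1≡24, 24^2≡17, 24^3≡21, 24^4≡31, 24^5≡13, 24^6≡11, 24^7≡6, 24^8≡15, 24^9≡16, 24^10≡40, 24^11≡14, 24^12≡35, 24^13≡23, 24^14≡36, 24^15≡4, 24^16≡10, 24^17≡25, 24^18≡41, 24^19≡38, 24^20≡9, 24^21≡1. First k with 24^k≡1 is k=21. Yes, ord_43(24) = 21.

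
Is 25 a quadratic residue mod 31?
By Euler's criterion: 25^{15} ≡ 1 mod 31. Since this equals 1, 25 is a QR.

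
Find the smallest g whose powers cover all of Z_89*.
g = 3. Powers: [3, 9, 27, 81, 65, 17, 51, 64, 14, 42, ...] generates all 88 non-zero residues.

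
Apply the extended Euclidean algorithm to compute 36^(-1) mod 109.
Extended GCD: 36(-3) + 109(1) = 1. So 36^(-1) ≡ -3 ≡ 106 mod 109. Verify: 36 × 106 = 3816 ≡ 1 mod 109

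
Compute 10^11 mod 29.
By repeated squaring mod 29: 10^{1}≡10, 10^{2}≡13, 10^{4}≡24, 10^{8}≡25. Then 10^{11} = 10^{8+2+1} ≡ 25 × 13 × 10 ≡ 2 mod 29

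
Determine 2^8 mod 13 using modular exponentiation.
By repeated squaring (mod 13): 2^{1}≡2, 2^{2}≡4, 2^{4}≡3, 2^{8}≡9. So 2^{8} ≡ 9 (mod 13)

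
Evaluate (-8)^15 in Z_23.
By repeated squaring (mod 23): (-8)^{1}≡15, (-8)^{2}≡18, (-8)^{4}≡2, (-8)^{8}≡4. Then (-8)^{15} = (-8)^{8+4+2+1} ≡ 4 × 2 × 18 × 15 ≡ 21 (mod 23)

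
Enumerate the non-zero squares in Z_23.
QRs mod 23: {1, 2, 3, 4, 6, 8, 9, 12, 13, 16, 18}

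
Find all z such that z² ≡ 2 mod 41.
The square roots of 2 mod 41 are 17 and 24. Verify: 17² = 289 ≡ 2 mod 41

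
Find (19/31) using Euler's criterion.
(19/31) = 19^{15} mod 31 = 1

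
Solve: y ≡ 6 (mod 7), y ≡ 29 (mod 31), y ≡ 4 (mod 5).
M = 7 × 31 × 5 = 1085. M₁ = 155, y₁ ≡ 1 (mod 7). M₂ = 35, y₂ ≡ 8 (mod 31). M₃ = 217, y₃ ≡ 3 (mod 5). y = 6×155×1 + 29×35×8 + 4×217×3 ≡ 804 (mod 1085)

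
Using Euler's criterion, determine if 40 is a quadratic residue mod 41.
By Euler's criterion: 40^{20} ≡ 1 mod 41. Since this equals 1, 40 is a QR.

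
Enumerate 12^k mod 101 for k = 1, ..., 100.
12^1, 12^2, ..., 12^{100} mod 101: [12, 43, 11, 31, 69, 20, 38, 52, 18, 14, 67, 97, 53, 30, 57, 78, 27, 21, 50, 95, 29, 45, 35, 16, 91, 82, 75, 92, 94, 17, 2, 24, 86, 22, 62, 37, 40, 76, 3, 36, 28, 33, 93, 5, 60, 13, 55, 54, 42, 100, 89, 58, 90, 70, 32, 81, 63, 49, 83, 87, 34, 4, 48, 71, 44, 23, 74, 80, 51, 6, 72, 56, 66, 85, 10, 19, 26, 9, 7, 84, 99, 77, 15, 79, 39, 64, 61, 25, 98, 65, 73, 68, 8, 96, 41, 88, 46, 47, 59, 1]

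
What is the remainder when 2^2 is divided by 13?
2^{2} = 4 ≡ 4 mod 13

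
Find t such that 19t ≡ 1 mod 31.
Since 31 is prime, by Fermat 19^(-1) ≡ 19^{29} ≡ 18 mod 31. Verify: 19 × 18 = 342 ≡ 1 mod 31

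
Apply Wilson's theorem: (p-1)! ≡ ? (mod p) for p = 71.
By Wilson's theorem, (70)! ≡ -1 ≡ 70 (mod 71)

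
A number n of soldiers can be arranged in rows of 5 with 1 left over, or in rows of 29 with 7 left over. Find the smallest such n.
M = 5 × 29 = 145. M₁ = 29, y₁ ≡ 4 mod 5. M₂ = 5, y₂ ≡ 6 mod 29. n = 1×29×4 + 7×5×6 ≡ 36 mod 145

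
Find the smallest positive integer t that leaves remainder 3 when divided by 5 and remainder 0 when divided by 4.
M = 5 × 4 = 20. M₁ = 4, y₁ ≡ 4 mod 5. M₂ = 5, y₂ ≡ 1 mod 4. t = 3×4×4 + 0×5×1 ≡ 8 mod 20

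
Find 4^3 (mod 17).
4^{3} = 64 ≡ 13 (mod 17)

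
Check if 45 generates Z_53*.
ord_53(45) divides 52. For each prime q|52: 45^{26}≡52, 45^{4}≡15, none ≡ 1. So 45 has order 52 and is a primitive root mod 53.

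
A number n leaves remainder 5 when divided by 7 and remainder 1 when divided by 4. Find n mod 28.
M = 7 × 4 = 28. M₁ = 4, y₁ ≡ 2 mod 7. M₂ = 7, y₂ ≡ 3 mod 4. n = 5×4×2 + 1×7×3 ≡ 5 mod 28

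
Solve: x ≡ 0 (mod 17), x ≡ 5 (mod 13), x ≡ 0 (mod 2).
M = 17 × 13 × 2 = 442. M₁ = 26, y₁ ≡ 2 (mod 17). M₂ = 34, y₂ ≡ 5 (mod 13). M₃ = 221, y₃ ≡ 1 (mod 2). x = 0×26×2 + 5×34×5 + 0×221×1 ≡ 408 (mod 442)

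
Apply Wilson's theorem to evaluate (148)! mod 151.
(150)! = (148)! × (149) × (150) ≡ -1 (mod 151). So (148)! ≡ -1 × [(150)(149)]^(-1) ≡ 75 (mod 151)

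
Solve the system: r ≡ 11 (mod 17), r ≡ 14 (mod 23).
M = 17 × 23 = 391. M₁ = 23, y₁ ≡ 3 (mod 17). M₂ = 17, y₂ ≡ 19 (mod 23). r = 11×23×3 + 14×17×19 ≡ 198 (mod 391)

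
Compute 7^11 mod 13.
By repeated squaring mod 13: 7^{1}≡7, 7^{2}≡10, 7^{4}≡9, 7^{8}≡3. Then 7^{11} = 7^{8+2+1} ≡ 3 × 10 × 7 ≡ 2 mod 13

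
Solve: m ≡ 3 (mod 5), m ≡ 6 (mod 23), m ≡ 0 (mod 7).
M = 5 × 23 × 7 = 805. M₁ = 161, y₁ ≡ 1 (mod 5). M₂ = 35, y₂ ≡ 2 (mod 23). M₃ = 115, y₃ ≡ 5 (mod 7). m = 3×161×1 + 6×35×2 + 0×115×5 ≡ 98 (mod 805)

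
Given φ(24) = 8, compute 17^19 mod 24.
By Euler: 17^{8} ≡ 1 mod 24 since gcd(17, 24) = 1. 19 = 2×8 + 3. So 17^{19} ≡ 17^{3} ≡ 17 mod 24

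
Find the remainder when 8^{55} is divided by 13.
By Fermat: 8^{12} ≡ 1 (mod 13). 55 = 4×12 + 7. So 8^{55} ≡ 8^{7} ≡ 5 (mod 13)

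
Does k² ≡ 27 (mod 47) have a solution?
By Euler's criterion: 27^{23} ≡ 1 (mod 47). Since this equals 1, 27 is a QR.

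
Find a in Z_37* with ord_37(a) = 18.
3 has order 18 mod 37 since 3^{18} ≡ 1 (mod 37) and no smaller power works.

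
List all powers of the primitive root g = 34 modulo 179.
34^1, 34^2, ..., 34^{178} mod 179: [34, 82, 103, 101, 33, 48, 21, 177, 111, 15, 152, 156, 113, 83, 137, 4, 136, 149, 54, 46, 132, 13, 84, 171, 86, 60, 71, 87, 94, 153, 11, 16, 7, 59, 37, 5, 170, 52, 157, 147, 165, 61, 105, 169, 18, 75, 44, 64, 28, 57, 148, 20, 143, 29, 91, 51, 123, 65, 62, 139, 72, 121, 176, 77, 112, 49, 55, 80, 35, 116, 6, 25, 134, 81, 69, 19, 109, 126, 167, 129, 90, 17, 41, 141, 140, 106, 24, 100, 178, 145, 97, 76, 78, 146, 131, 158, 2, 68, 164, 27, 23, 66, 96, 42, 175, 43, 30, 125, 133, 47, 166, 95, 8, 93, 119, 108, 92, 85, 26, 168, 163, 172, 120, 142, 174, 9, 127, 22, 32, 14, 118, 74, 10, 161, 104, 135, 115, 151, 122, 31, 159, 36, 150, 88, 128, 56, 114, 117, 40, 107, 58, 3, 102, 67, 130, 124, 99, 144, 63, 173, 154, 45, 98, 110, 160, 70, 53, 12, 50, 89, 162, 138, 38, 39, 73, 155, 79, 1]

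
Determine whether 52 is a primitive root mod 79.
52^{13} ≡ 1 mod 79 and 13 < 78, so ord_79(52) = 13 ≠ 78 and 52 is not a primitive root.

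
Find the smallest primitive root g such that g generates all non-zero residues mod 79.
g = 3. For each prime q|78: 3^{39}≡78, 3^{26}≡23, 3^{6}≡18, none ≡ 1, so ord_79(3) = 78 and 3 is a primitive root.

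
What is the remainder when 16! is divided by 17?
By Wilson's theorem, (16)! ≡ -1 ≡ 16 (mod 17)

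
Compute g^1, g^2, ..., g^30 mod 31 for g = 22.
22^1, 22^2, ..., 22^{30} mod 31: [22, 19, 15, 20, 6, 8, 21, 28, 27, 5, 17, 2, 13, 7, 30, 9, 12, 16, 11, 25, 23, 10, 3, 4, 26, 14, 29, 18, 24, 1]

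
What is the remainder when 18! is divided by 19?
By Wilson's theorem, (18)! ≡ -1 ≡ 18 mod 19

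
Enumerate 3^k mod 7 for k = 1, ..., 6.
3^1, 3^2, ..., 3^{6} mod 7: [3, 2, 6, 4, 5, 1]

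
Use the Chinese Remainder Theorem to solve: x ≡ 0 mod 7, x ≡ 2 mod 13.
M = 7 × 13 = 91. M₁ = 13, y₁ ≡ 6 mod 7. M₂ = 7, y₂ ≡ 2 mod 13. x = 0×13×6 + 2×7×2 ≡ 28 mod 91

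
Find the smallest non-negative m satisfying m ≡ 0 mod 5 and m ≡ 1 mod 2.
M = 5 × 2 = 10. M₁ = 2, y₁ ≡ 3 mod 5. M₂ = 5, y₂ ≡ 1 mod 2. m = 0×2×3 + 1×5×1 ≡ 5 mod 10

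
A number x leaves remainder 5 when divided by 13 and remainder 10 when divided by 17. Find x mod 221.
M = 13 × 17 = 221. M₁ = 17, y₁ ≡ 10 mod 13. M₂ = 13, y₂ ≡ 4 mod 17. x = 5×17×10 + 10×13×4 ≡ 44 mod 221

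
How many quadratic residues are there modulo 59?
The squaring map on Z_59* is 2-to-1, so there are (58)/2 = 29 QRs.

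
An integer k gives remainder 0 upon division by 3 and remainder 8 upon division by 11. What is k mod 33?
M = 3 × 11 = 33. M₁ = 11, y₁ ≡ 2 mod 3. M₂ = 3, y₂ ≡ 4 mod 11. k = 0×11×2 + 8×3×4 ≡ 30 mod 33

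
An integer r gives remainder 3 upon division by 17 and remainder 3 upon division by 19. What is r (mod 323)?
M = 17 × 19 = 323. M₁ = 19, y₁ ≡ 9 (mod 17). M₂ = 17, y₂ ≡ 9 (mod 19). r = 3×19×9 + 3×17×9 ≡ 3 (mod 323)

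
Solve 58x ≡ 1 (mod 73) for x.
Since 73 is prime, by Fermat 58^(-1) ≡ 58^{71} ≡ 34 (mod 73). Verify: 58 × 34 = 1972 ≡ 1 (mod 73)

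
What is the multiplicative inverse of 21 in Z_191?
Since 191 is prime, by Fermat 21^(-1) ≡ 21^{189} ≡ 91 mod 191. Verify: 21 × 91 = 1911 ≡ 1 mod 191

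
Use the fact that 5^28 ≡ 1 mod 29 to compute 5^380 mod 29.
By Fermat: 5^{28} ≡ 1 mod 29. 380 ≡ 16 mod 28. So 5^{380} ≡ 5^{16} ≡ 25 mod 29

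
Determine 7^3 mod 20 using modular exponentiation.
7^{3} = 343 ≡ 3 mod 20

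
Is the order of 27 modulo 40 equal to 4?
Powers of 27 mod 40: 27^1≡27, 27^2≡9, 27^3≡3, 27^4≡1. First k with 27^k≡1 is k=4. Yes, ord_40(27) = 4.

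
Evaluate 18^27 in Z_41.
By repeated squaring mod 41: 18^{1}≡18, 18^{2}≡37, 18^{4}≡16, 18^{8}≡10, 18^{16}≡18. Then 18^{27} = 18^{16+8+2+1} ≡ 18 × 10 × 37 × 18 ≡ 37 mod 41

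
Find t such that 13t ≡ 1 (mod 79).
Since 79 is prime, by Fermat 13^(-1) ≡ 13^{77} ≡ 73 (mod 79). Verify: 13 × 73 = 949 ≡ 1 (mod 79)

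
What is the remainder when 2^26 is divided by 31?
By repeated squaring (mod 31): 2^{1}≡2, 2^{2}≡4, 2^{4}≡16, 2^{8}≡8, 2^{16}≡2. Then 2^{26} = 2^{16+8+2} ≡ 2 × 8 × 4 ≡ 2 (mod 31)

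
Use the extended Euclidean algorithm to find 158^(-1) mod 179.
Extended GCD: 158(17) + 179(-15) = 1. So 158^(-1) ≡ 17 mod 179. Verify: 158 × 17 = 2686 ≡ 1 mod 179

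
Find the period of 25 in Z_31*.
Powers of 25 mod 31: 25^1≡25, 25^2≡5, 25^3≡1. So the order of 25 is 3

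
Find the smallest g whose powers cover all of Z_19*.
g = 2. Powers: [2, 4, 8, 16, 13, 7, 14, ...] generates all 18 non-zero residues.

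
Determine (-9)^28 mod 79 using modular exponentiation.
By repeated squaring mod 79: (-9)^{1}≡70, (-9)^{2}≡2, (-9)^{4}≡4, (-9)^{8}≡16, (-9)^{16}≡19. Then (-9)^{28} = (-9)^{16+8+4} ≡ 19 × 16 × 4 ≡ 31 mod 79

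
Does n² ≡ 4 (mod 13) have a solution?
By Euler's criterion: 4^{6} ≡ 1 (mod 13). Since this equals 1, 4 is a QR.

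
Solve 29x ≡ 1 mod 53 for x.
Since 53 is prime, by Fermat 29^(-1) ≡ 29^{51} ≡ 11 mod 53. Verify: 29 × 11 = 319 ≡ 1 mod 53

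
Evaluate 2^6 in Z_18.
By repeated squaring mod 18: 2^{1}≡2, 2^{2}≡4, 2^{4}≡16. Then 2^{6} = 2^{4+2} ≡ 16 × 4 ≡ 10 mod 18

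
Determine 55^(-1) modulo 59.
Since 59 is prime, by Fermat 55^(-1) ≡ 55^{57} ≡ 44 mod 59. Verify: 55 × 44 = 2420 ≡ 1 mod 59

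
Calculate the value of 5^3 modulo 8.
5^{3} = 125 ≡ 5 mod 8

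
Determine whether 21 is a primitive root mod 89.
21^{44} ≡ 1 (mod 89) and 44 < 88, so ord_89(21) = 44 ≠ 88 and 21 is not a primitive root.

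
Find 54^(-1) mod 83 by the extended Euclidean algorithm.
Extended GCD: 54(20) + 83(-13) = 1. So 54^(-1) ≡ 20 mod 83. Verify: 54 × 20 = 1080 ≡ 1 mod 83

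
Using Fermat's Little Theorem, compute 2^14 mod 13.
By Fermat: 2^{12} ≡ 1 (mod 13). So 2^{14} = 2^{12} · 2^{2} ≡ 2^{2} ≡ 4 (mod 13)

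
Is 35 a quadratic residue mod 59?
By Euler's criterion: 35^{29} ≡ 1 mod 59. Since this equals 1, 35 is a QR.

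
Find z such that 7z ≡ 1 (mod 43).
Since 43 is prime, by Fermat 7^(-1) ≡ 7^{41} ≡ 37 (mod 43). Verify: 7 × 37 = 259 ≡ 1 (mod 43)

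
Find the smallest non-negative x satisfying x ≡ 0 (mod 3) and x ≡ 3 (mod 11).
M = 3 × 11 = 33. M₁ = 11, y₁ ≡ 2 (mod 3). M₂ = 3, y₂ ≡ 4 (mod 11). x = 0×11×2 + 3×3×4 ≡ 3 (mod 33)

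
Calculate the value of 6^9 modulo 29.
By repeated squaring (mod 29): 6^{1}≡6, 6^{2}≡7, 6^{4}≡20, 6^{8}≡23. Then 6^{9} = 6^{8+1} ≡ 23 × 6 ≡ 22 (mod 29)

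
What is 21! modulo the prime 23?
(22)! = (21)! × (22) ≡ -1 (mod 23). So (21)! ≡ -1 × (22)^(-1) ≡ (-1)×(-1) = 1 (mod 23)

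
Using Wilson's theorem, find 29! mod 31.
(30)! = (29)! × (30) ≡ -1 mod 31. So (29)! ≡ -1 × (30)^(-1) ≡ (-1)×(-1) = 1 mod 31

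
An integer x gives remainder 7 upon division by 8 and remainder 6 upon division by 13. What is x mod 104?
M = 8 × 13 = 104. M₁ = 13, y₁ ≡ 5 mod 8. M₂ = 8, y₂ ≡ 5 mod 13. x = 7×13×5 + 6×8×5 ≡ 71 mod 104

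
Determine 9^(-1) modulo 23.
Since 23 is prime, by Fermat 9^(-1) ≡ 9^{21} ≡ 18 mod 23. Verify: 9 × 18 = 162 ≡ 1 mod 23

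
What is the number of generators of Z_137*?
Number of primitive roots mod 137 = φ(p-1) = φ(136) = 64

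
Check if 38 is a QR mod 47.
By Euler's criterion: 38^{23} ≡ 46 mod 47. Since this equals -1 (≡ 46), 38 is not a QR.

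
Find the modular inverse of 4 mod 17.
Since 17 is prime, by Fermat 4^(-1) ≡ 4^{15} ≡ 13 (mod 17). Verify: 4 × 13 = 52 ≡ 1 (mod 17)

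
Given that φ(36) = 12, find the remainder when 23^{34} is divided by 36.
By Euler: 23^{12} ≡ 1 mod 36 since gcd(23, 36) = 1. 34 = 2×12 + 10. So 23^{34} ≡ 23^{10} ≡ 13 mod 36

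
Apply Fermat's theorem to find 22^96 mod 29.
By Fermat: 22^{28} ≡ 1 mod 29. 96 = 3×28 + 12. So 22^{96} ≡ 22^{12} ≡ 16 mod 29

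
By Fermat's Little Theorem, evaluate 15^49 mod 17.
By Fermat: 15^{16} ≡ 1 (mod 17). 49 = 3×16 + 1. So 15^{49} ≡ 15^{1} ≡ 15 (mod 17)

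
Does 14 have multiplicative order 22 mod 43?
Powers of 14 mod 43: 14^1≡14, 14^2≡24, 14^3≡35, 14^4≡17, 14^5≡23, 14^6≡21, 14^7≡36, 14^8≡31, 14^9≡4, 14^10≡13, 14^11≡10, 14^12≡11, 14^13≡25, 14^14≡6, 14^15≡41, 14^16≡15, 14^17≡38, 14^18≡16, 14^19≡9, 14^20≡40, 14^21≡1. Already 14^21≡1, so the order is 21 < 22. No, the actual order is 21.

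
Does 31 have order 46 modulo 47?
ord_47(31) divides 46. For each prime q|46: 31^{23}≡46, 31^{2}≡21, none ≡ 1. So 31 has order 46 and is a primitive root mod 47.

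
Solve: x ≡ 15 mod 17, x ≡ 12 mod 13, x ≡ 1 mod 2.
M = 17 × 13 × 2 = 442. M₁ = 26, y₁ ≡ 2 mod 17. M₂ = 34, y₂ ≡ 5 mod 13. M₃ = 221, y₃ ≡ 1 mod 2. x = 15×26×2 + 12×34×5 + 1×221×1 ≡ 389 mod 442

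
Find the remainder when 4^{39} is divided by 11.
By Fermat: 4^{10} ≡ 1 (mod 11). 39 = 3×10 + 9. So 4^{39} ≡ 4^{9} ≡ 3 (mod 11)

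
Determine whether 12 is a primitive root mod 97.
12^{16} ≡ 1 (mod 97) and 16 < 96, so ord_97(12) = 16 ≠ 96 and 12 is not a primitive root.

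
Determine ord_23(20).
Powers of 20 mod 23: 20^1≡20, 20^2≡9, 20^3≡19, 20^4≡12, 20^5≡10, 20^6≡16, 20^7≡21, 20^8≡6, 20^9≡5, 20^10≡8, 20^11≡22, 20^12≡3, 20^13≡14, 20^14≡4, 20^15≡11, 20^16≡13, 20^17≡7, 20^18≡2, 20^19≡17, 20^20≡18, 20^21≡15, 20^22≡1. Order = 22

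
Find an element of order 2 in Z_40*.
29 has order 2 mod 40 since 29^{2} ≡ 1 mod 40 and no smaller power works.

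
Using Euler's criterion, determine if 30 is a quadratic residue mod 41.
By Euler's criterion: 30^{20} ≡ 40 (mod 41). Since this equals -1 (≡ 40), 30 is not a QR.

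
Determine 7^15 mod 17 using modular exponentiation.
By repeated squaring mod 17: 7^{1}≡7, 7^{2}≡15, 7^{4}≡4, 7^{8}≡16. Then 7^{15} = 7^{8+4+2+1} ≡ 16 × 4 × 15 × 7 ≡ 5 mod 17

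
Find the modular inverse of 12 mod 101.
Since 101 is prime, by Fermat 12^(-1) ≡ 12^{99} ≡ 59 mod 101. Verify: 12 × 59 = 708 ≡ 1 mod 101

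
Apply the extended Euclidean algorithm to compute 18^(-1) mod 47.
Extended GCD: 18(-13) + 47(5) = 1. So 18^(-1) ≡ -13 ≡ 34 (mod 47). Verify: 18 × 34 = 612 ≡ 1 (mod 47)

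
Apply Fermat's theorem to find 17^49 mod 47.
By Fermat: 17^{46} ≡ 1 mod 47. So 17^{49} = 17^{46} · 17^{3} ≡ 17^{3} ≡ 25 mod 47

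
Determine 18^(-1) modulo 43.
Since 43 is prime, by Fermat 18^(-1) ≡ 18^{41} ≡ 12 mod 43. Verify: 18 × 12 = 216 ≡ 1 mod 43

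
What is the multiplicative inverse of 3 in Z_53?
Since 53 is prime, by Fermat 3^(-1) ≡ 3^{51} ≡ 18 (mod 53). Verify: 3 × 18 = 54 ≡ 1 (mod 53)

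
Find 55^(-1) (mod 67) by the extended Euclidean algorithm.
Extended GCD: 55(-28) + 67(23) = 1. So 55^(-1) ≡ -28 ≡ 39 (mod 67). Verify: 55 × 39 = 2145 ≡ 1 (mod 67)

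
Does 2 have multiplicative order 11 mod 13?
Powers of 2 mod 13: 2^1≡2, 2^2≡4, 2^3≡8, 2^4≡3, 2^5≡6, 2^6≡12, 2^7≡11, 2^8≡9, 2^9≡5, 2^10≡10, 2^11≡7, 2^12≡1. 2^11≡7≢1, so ord ≠ 11. No, the actual order is 12.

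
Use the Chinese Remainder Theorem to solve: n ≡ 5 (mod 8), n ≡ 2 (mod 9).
M = 8 × 9 = 72. M₁ = 9, y₁ ≡ 1 (mod 8). M₂ = 8, y₂ ≡ 8 (mod 9). n = 5×9×1 + 2×8×8 ≡ 29 (mod 72)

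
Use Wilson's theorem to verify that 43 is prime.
(42)! mod 43 = 42. Since this equals -1 (mod 43), Wilson confirms 43 is prime.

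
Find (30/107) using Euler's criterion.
(30/107) = 30^{53} mod 107 = 1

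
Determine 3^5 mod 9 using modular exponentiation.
By repeated squaring (mod 9): 3^{1}≡3, 3^{2}≡0, 3^{4}≡0. Then 3^{5} = 3^{4+1} ≡ 0 × 3 ≡ 0 (mod 9)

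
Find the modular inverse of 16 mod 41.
Since 41 is prime, by Fermat 16^(-1) ≡ 16^{39} ≡ 18 mod 41. Verify: 16 × 18 = 288 ≡ 1 mod 41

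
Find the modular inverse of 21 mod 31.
Since 31 is prime, by Fermat 21^(-1) ≡ 21^{29} ≡ 3 mod 31. Verify: 21 × 3 = 63 ≡ 1 mod 31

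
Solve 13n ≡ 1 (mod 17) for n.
Since 17 is prime, by Fermat 13^(-1) ≡ 13^{15} ≡ 4 (mod 17). Verify: 13 × 4 = 52 ≡ 1 (mod 17)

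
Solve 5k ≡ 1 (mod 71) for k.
Since 71 is prime, by Fermat 5^(-1) ≡ 5^{69} ≡ 57 (mod 71). Verify: 5 × 57 = 285 ≡ 1 (mod 71)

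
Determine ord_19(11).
Powers of 11 mod 19: 11^1≡11, 11^2≡7, 11^3≡1. So the order of 11 is 3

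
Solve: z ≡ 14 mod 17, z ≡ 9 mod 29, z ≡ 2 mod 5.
M = 17 × 29 × 5 = 2465. M₁ = 145, y₁ ≡ 2 mod 17. M₂ = 85, y₂ ≡ 14 mod 29. M₃ = 493, y₃ ≡ 2 mod 5. z = 14×145×2 + 9×85×14 + 2×493×2 ≡ 1952 mod 2465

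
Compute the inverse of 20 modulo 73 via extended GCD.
Extended GCD: 20(11) + 73(-3) = 1. So 20^(-1) ≡ 11 mod 73. Verify: 20 × 11 = 220 ≡ 1 mod 73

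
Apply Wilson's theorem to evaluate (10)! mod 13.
(12)! = (10)! × (11) × (12) ≡ -1 mod 13. So (10)! ≡ -1 × [(12)(11)]^(-1) ≡ 6 mod 13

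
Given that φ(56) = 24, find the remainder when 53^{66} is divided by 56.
By Euler: 53^{24} ≡ 1 (mod 56) since gcd(53, 56) = 1. 66 = 2×24 + 18. So 53^{66} ≡ 53^{18} ≡ 1 (mod 56)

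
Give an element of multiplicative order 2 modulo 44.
21 has order 2 mod 44 since 21^{2} ≡ 1 (mod 44) and no smaller power works.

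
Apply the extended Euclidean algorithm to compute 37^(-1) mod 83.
Extended GCD: 37(9) + 83(-4) = 1. So 37^(-1) ≡ 9 (mod 83). Verify: 37 × 9 = 333 ≡ 1 (mod 83)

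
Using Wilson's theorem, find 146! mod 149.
(148)! = (146)! × (147) × (148) ≡ -1 mod 149. So (146)! ≡ -1 × [(148)(147)]^(-1) ≡ 74 mod 149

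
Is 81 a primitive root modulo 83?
81^{41} ≡ 1 (mod 83) and 41 < 82, so ord_83(81) = 41 ≠ 82 and 81 is not a primitive root.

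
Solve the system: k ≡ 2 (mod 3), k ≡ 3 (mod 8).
M = 3 × 8 = 24. M₁ = 8, y₁ ≡ 2 (mod 3). M₂ = 3, y₂ ≡ 3 (mod 8). k = 2×8×2 + 3×3×3 ≡ 11 (mod 24)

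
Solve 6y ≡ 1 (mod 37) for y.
Since 37 is prime, by Fermat 6^(-1) ≡ 6^{35} ≡ 31 (mod 37). Verify: 6 × 31 = 186 ≡ 1 (mod 37)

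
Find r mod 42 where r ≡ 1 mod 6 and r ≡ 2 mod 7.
M = 6 × 7 = 42. M₁ = 7, y₁ ≡ 1 mod 6. M₂ = 6, y₂ ≡ 6 mod 7. r = 1×7×1 + 2×6×6 ≡ 37 mod 42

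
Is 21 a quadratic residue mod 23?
By Euler's criterion: 21^{11} ≡ 22 mod 23. Since this equals -1 (≡ 22), 21 is not a QR.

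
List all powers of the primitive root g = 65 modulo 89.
65^1, 65^2, ..., 65^{88} mod 89: [65, 42, 60, 73, 28, 40, 19, 78, 86, 72, 52, 87, 48, 5, 58, 32, 33, 9, 51, 22, 6, 34, 74, 4, 82, 79, 62, 25, 23, 71, 76, 45, 77, 21, 30, 81, 14, 20, 54, 39, 43, 36, 26, 88, 24, 47, 29, 16, 61, 49, 70, 11, 3, 17, 37, 2, 41, 84, 31, 57, 56, 80, 38, 67, 83, 55, 15, 85, 7, 10, 27, 64, 66, 18, 13, 44, 12, 68, 59, 8, 75, 69, 35, 50, 46, 53, 63, 1]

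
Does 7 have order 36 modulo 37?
7^{9} ≡ 1 mod 37 and 9 < 36, so ord_37(7) = 9 ≠ 36 and 7 is not a primitive root.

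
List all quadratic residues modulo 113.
Squares in Z_113*: {1, 2, 4, 7, 8, 9, 11, 13, 14, 15, 16, 18, 22, 25, 26, 28, 30, 31, 32, 36, 41, 44, 49, 50, 51, 52, 53, 56, 57, 60, 61, 62, 63, 64, 69, 72, 77, 81, 82, 83, 85, 87, 88, 91, 95, 97, 98, 99, 100, 102, 104, 105, 106, 109, 111, 112}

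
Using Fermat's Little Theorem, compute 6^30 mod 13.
By Fermat: 6^{12} ≡ 1 (mod 13). 30 = 2×12 + 6. So 6^{30} ≡ 6^{6} ≡ 12 (mod 13)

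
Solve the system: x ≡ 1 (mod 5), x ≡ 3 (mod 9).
M = 5 × 9 = 45. M₁ = 9, y₁ ≡ 4 (mod 5). M₂ = 5, y₂ ≡ 2 (mod 9). x = 1×9×4 + 3×5×2 ≡ 21 (mod 45)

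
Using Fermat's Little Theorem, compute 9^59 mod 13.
By Fermat: 9^{12} ≡ 1 mod 13. 59 = 4×12 + 11. So 9^{59} ≡ 9^{11} ≡ 3 mod 13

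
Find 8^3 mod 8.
8^{3} = 512 ≡ 0 mod 8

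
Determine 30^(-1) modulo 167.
Since 167 is prime, by Fermat 30^(-1) ≡ 30^{165} ≡ 39 (mod 167). Verify: 30 × 39 = 1170 ≡ 1 (mod 167)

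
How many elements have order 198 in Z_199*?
A prime p has φ(p-1) primitive roots; here φ(198) = 60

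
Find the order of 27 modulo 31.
Powers of 27 mod 31: 27^1≡27, 27^2≡16, 27^3≡29, 27^4≡8, 27^5≡30, 27^6≡4, 27^7≡15, 27^8≡2, 27^9≡23, 27^10≡1. Order = 10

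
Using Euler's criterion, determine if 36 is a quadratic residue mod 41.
By Euler's criterion: 36^{20} ≡ 1 (mod 41). Since this equals 1, 36 is a QR.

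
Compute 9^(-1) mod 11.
Since 11 is prime, by Fermat 9^(-1) ≡ 9^{9} ≡ 5 mod 11. Verify: 9 × 5 = 45 ≡ 1 mod 11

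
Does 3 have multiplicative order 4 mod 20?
Powers of 3 mod 20: 3^1≡3, 3^2≡9, 3^3≡7, 3^4≡1. First k with 3^k≡1 is k=4. Yes, ord_20(3) = 4.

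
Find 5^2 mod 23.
5^{2} = 25 ≡ 2 mod 23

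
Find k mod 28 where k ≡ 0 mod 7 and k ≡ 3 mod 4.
M = 7 × 4 = 28. M₁ = 4, y₁ ≡ 2 mod 7. M₂ = 7, y₂ ≡ 3 mod 4. k = 0×4×2 + 3×7×3 ≡ 7 mod 28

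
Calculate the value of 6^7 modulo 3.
By repeated squaring mod 3: 6^{1}≡0, 6^{2}≡0, 6^{4}≡0. Then 6^{7} = 6^{4+2+1} ≡ 0 × 0 × 0 ≡ 0 mod 3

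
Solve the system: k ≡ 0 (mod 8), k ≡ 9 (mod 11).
M = 8 × 11 = 88. M₁ = 11, y₁ ≡ 3 (mod 8). M₂ = 8, y₂ ≡ 7 (mod 11). k = 0×11×3 + 9×8×7 ≡ 64 (mod 88)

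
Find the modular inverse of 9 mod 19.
Since 19 is prime, by Fermat 9^(-1) ≡ 9^{17} ≡ 17 mod 19. Verify: 9 × 17 = 153 ≡ 1 mod 19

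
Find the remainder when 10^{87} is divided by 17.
By Fermat: 10^{16} ≡ 1 (mod 17). 87 = 5×16 + 7. So 10^{87} ≡ 10^{7} ≡ 5 (mod 17)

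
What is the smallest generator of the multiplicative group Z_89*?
g = 3. For each prime q|88: 3^{44}≡88, 3^{8}≡64, none ≡ 1, so ord_89(3) = 88 and 3 is a primitive root.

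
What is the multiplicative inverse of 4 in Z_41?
Since 41 is prime, by Fermat 4^(-1) ≡ 4^{39} ≡ 31 mod 41. Verify: 4 × 31 = 124 ≡ 1 mod 41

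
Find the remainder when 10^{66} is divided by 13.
By Fermat: 10^{12} ≡ 1 mod 13. 66 = 5×12 + 6. So 10^{66} ≡ 10^{6} ≡ 1 mod 13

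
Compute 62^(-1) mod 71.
Since 71 is prime, by Fermat 62^(-1) ≡ 62^{69} ≡ 63 mod 71. Verify: 62 × 63 = 3906 ≡ 1 mod 71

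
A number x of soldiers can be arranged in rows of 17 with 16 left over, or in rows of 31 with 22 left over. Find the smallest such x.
M = 17 × 31 = 527. M₁ = 31, y₁ ≡ 11 mod 17. M₂ = 17, y₂ ≡ 11 mod 31. x = 16×31×11 + 22×17×11 ≡ 84 mod 527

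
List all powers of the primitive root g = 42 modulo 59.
42^1, 42^2, ..., 42^{58} mod 59: [42, 53, 43, 36, 37, 20, 14, 57, 34, 12, 32, 46, 44, 19, 31, 4, 50, 35, 54, 26, 30, 21, 56, 51, 18, 48, 10, 7, 58, 17, 6, 16, 23, 22, 39, 45, 2, 25, 47, 27, 13, 15, 40, 28, 55, 9, 24, 5, 33, 29, 38, 3, 8, 41, 11, 49, 52, 1]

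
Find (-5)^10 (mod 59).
By repeated squaring (mod 59): (-5)^{1}≡54, (-5)^{2}≡25, (-5)^{4}≡35, (-5)^{8}≡45. Then (-5)^{10} = (-5)^{8+2} ≡ 45 × 25 ≡ 4 (mod 59)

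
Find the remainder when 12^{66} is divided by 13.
By Fermat: 12^{12} ≡ 1 (mod 13). 66 = 5×12 + 6. So 12^{66} ≡ 12^{6} ≡ 1 (mod 13)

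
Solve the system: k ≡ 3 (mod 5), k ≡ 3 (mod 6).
M = 5 × 6 = 30. M₁ = 6, y₁ ≡ 1 (mod 5). M₂ = 5, y₂ ≡ 5 (mod 6). k = 3×6×1 + 3×5×5 ≡ 3 (mod 30)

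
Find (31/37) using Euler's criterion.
(31/37) = 31^{18} mod 37 = -1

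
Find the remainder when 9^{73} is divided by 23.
By Fermat: 9^{22} ≡ 1 mod 23. 73 = 3×22 + 7. So 9^{73} ≡ 9^{7} ≡ 4 mod 23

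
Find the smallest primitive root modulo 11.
g = 2. For each prime q|10: 2^{5}≡10, 2^{2}≡4, none ≡ 1, so ord_11(2) = 10 and 2 is a primitive root.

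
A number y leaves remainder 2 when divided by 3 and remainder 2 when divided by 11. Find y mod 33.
M = 3 × 11 = 33. M₁ = 11, y₁ ≡ 2 mod 3. M₂ = 3, y₂ ≡ 4 mod 11. y = 2×11×2 + 2×3×4 ≡ 2 mod 33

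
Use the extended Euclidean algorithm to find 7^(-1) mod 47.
Extended GCD: 7(-20) + 47(3) = 1. So 7^(-1) ≡ -20 ≡ 27 (mod 47). Verify: 7 × 27 = 189 ≡ 1 (mod 47)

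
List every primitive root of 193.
There are φ(192) = 64 primitive roots mod 193: {5, 10, 15, 17, 19, 22, 26, 30, 34, 37, 38, 40, 41, 44, 45, 47, 51, 52, 53, 57, 58, 61, 66, 70, 73, 77, 78, 79, 80, 82, 90, 91, 102, 103, 111, 113, 114, 115, 116, 120, 123, 127, 132, 135, 136, 140, 141, 142, 146, 148, 149, 152, 153, 155, 156, 159, 163, 167, 171, 174, 176, 178, 183, 188}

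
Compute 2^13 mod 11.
Using Fermat: 2^{10} ≡ 1 mod 11. 13 ≡ 3 mod 10. So 2^{13} ≡ 2^{3} ≡ 8 mod 11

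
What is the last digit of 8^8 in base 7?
Using Fermat: 8^{6} ≡ 1 (mod 7). 8 ≡ 2 (mod 6). So 8^{8} ≡ 8^{2} ≡ 1 (mod 7)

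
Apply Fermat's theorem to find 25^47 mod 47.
By Fermat: 25^{46} ≡ 1 mod 47. So 25^{47} = 25^{46} · 25^{1} ≡ 25^{1} ≡ 25 mod 47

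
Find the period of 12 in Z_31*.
Powers of 12 mod 31: 12^1≡12, 12^2≡20, 12^3≡23, 12^4≡28, 12^5≡26, 12^6≡2, 12^7≡24, 12^8≡9, 12^9≡15, 12^10≡25, 12^11≡21, 12^12≡4, 12^13≡17, 12^14≡18, 12^15≡30, 12^16≡19, 12^17≡11, 12^18≡8, 12^19≡3, 12^20≡5, 12^21≡29, 12^22≡7, 12^23≡22, 12^24≡16, 12^25≡6, 12^26≡10, 12^27≡27, 12^28≡14, 12^29≡13, 12^30≡1. ord_31(12) = 30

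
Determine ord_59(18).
Powers of 18 mod 59: 18^1≡18, 18^2≡29, 18^3≡50, 18^4≡15, 18^5≡34, 18^6≡22, 18^7≡42, 18^8≡48, 18^9≡38, 18^10≡35, 18^11≡40, 18^12≡12, 18^13≡39, 18^14≡53, 18^15≡10, 18^16≡3, 18^17≡54, 18^18≡28, 18^19≡32, 18^20≡45, 18^21≡43, 18^22≡7, 18^23≡8, 18^24≡26, 18^25≡55, 18^26≡46, 18^27≡2, 18^28≡36, 18^29≡58, 18^30≡41, 18^31≡30, 18^32≡9, 18^33≡44, 18^34≡25, 18^35≡37, 18^36≡17, 18^37≡11, 18^38≡21, 18^39≡24, 18^40≡19, 18^41≡47, 18^42≡20, 18^43≡6, 18^44≡49, 18^45≡56, 18^46≡5, 18^47≡31, 18^48≡27, 18^49≡14, 18^50≡16, 18^51≡52, 18^52≡51, 18^53≡33, 18^54≡4, 18^55≡13, 18^56≡57, 18^57≡23, 18^58≡1. So the order of 18 is 58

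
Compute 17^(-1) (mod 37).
Since 37 is prime, by Fermat 17^(-1) ≡ 17^{35} ≡ 24 (mod 37). Verify: 17 × 24 = 408 ≡ 1 (mod 37)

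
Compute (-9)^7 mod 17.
By repeated squaring mod 17: (-9)^{1}≡8, (-9)^{2}≡13, (-9)^{4}≡16. Then (-9)^{7} = (-9)^{4+2+1} ≡ 16 × 13 × 8 ≡ 15 mod 17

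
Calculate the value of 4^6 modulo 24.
By repeated squaring (mod 24): 4^{1}≡4, 4^{2}≡16, 4^{4}≡16. Then 4^{6} = 4^{4+2} ≡ 16 × 16 ≡ 16 (mod 24)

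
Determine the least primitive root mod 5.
g = 2. Powers: [2, 4, 3, 1] generates all 4 non-zero residues.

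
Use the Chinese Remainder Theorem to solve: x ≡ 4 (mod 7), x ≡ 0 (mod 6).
M = 7 × 6 = 42. M₁ = 6, y₁ ≡ 6 (mod 7). M₂ = 7, y₂ ≡ 1 (mod 6). x = 4×6×6 + 0×7×1 ≡ 18 (mod 42)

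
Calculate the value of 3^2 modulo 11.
3^{2} = 9 ≡ 9 mod 11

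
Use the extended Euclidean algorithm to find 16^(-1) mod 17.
Extended GCD: 16(-1) + 17(1) = 1. So 16^(-1) ≡ -1 ≡ 16 mod 17. Verify: 16 × 16 = 256 ≡ 1 mod 17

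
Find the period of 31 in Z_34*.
Powers of 31 mod 34: 31^1≡31, 31^2≡9, 31^3≡7, 31^4≡13, 31^5≡29, 31^6≡15, 31^7≡23, 31^8≡33, 31^9≡3, 31^10≡25, 31^11≡27, 31^12≡21, 31^13≡5, 31^14≡19, 31^15≡11, 31^16≡1. ord_34(31) = 16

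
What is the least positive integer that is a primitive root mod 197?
g = 2. For each prime q|196: 2^{98}≡196, 2^{28}≡104, none ≡ 1, so ord_197(2) = 196 and 2 is a primitive root.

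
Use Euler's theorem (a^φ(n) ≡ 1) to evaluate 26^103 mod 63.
By Euler: 26^{36} ≡ 1 (mod 63) since gcd(26, 63) = 1. 103 = 2×36 + 31. So 26^{103} ≡ 26^{31} ≡ 26 (mod 63)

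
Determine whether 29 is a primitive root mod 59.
29^{29} ≡ 1 (mod 59) and 29 < 58, so ord_59(29) = 29 ≠ 58 and 29 is not a primitive root.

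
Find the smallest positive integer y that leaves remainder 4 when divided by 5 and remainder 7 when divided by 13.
M = 5 × 13 = 65. M₁ = 13, y₁ ≡ 2 mod 5. M₂ = 5, y₂ ≡ 8 mod 13. y = 4×13×2 + 7×5×8 ≡ 59 mod 65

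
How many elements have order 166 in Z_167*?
A prime p has φ(p-1) primitive roots; here φ(166) = 82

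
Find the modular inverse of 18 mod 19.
Since 19 is prime, by Fermat 18^(-1) ≡ 18^{17} ≡ 18 mod 19. Verify: 18 × 18 = 324 ≡ 1 mod 19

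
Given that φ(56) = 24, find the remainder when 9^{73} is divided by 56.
By Euler: 9^{24} ≡ 1 (mod 56) since gcd(9, 56) = 1. 73 = 3×24 + 1. So 9^{73} ≡ 9^{1} ≡ 9 (mod 56)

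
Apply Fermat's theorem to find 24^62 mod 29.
By Fermat: 24^{28} ≡ 1 mod 29. 62 = 2×28 + 6. So 24^{62} ≡ 24^{6} ≡ 23 mod 29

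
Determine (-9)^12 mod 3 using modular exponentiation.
By repeated squaring mod 3: (-9)^{1}≡0, (-9)^{2}≡0, (-9)^{4}≡0, (-9)^{8}≡0. Then (-9)^{12} = (-9)^{8+4} ≡ 0 × 0 ≡ 0 mod 3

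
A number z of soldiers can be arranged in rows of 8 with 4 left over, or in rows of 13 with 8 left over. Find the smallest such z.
M = 8 × 13 = 104. M₁ = 13, y₁ ≡ 5 (mod 8). M₂ = 8, y₂ ≡ 5 (mod 13). z = 4×13×5 + 8×8×5 ≡ 60 (mod 104)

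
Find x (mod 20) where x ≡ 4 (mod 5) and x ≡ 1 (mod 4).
M = 5 × 4 = 20. M₁ = 4, y₁ ≡ 4 (mod 5). M₂ = 5, y₂ ≡ 1 (mod 4). x = 4×4×4 + 1×5×1 ≡ 9 (mod 20)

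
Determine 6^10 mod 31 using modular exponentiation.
By repeated squaring (mod 31): 6^{1}≡6, 6^{2}≡5, 6^{4}≡25, 6^{8}≡5. Then 6^{10} = 6^{8+2} ≡ 5 × 5 ≡ 25 (mod 31)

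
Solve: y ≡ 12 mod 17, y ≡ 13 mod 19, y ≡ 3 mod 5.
M = 17 × 19 × 5 = 1615. M₁ = 95, y₁ ≡ 12 mod 17. M₂ = 85, y₂ ≡ 17 mod 19. M₃ = 323, y₃ ≡ 2 mod 5. y = 12×95×12 + 13×85×17 + 3×323×2 ≡ 488 mod 1615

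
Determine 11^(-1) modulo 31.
Since 31 is prime, by Fermat 11^(-1) ≡ 11^{29} ≡ 17 (mod 31). Verify: 11 × 17 = 187 ≡ 1 (mod 31)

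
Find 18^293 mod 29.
Using Fermat: 18^{28} ≡ 1 mod 29. 293 ≡ 13 mod 28. So 18^{293} ≡ 18^{13} ≡ 8 mod 29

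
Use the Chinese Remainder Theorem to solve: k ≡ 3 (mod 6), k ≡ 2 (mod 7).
M = 6 × 7 = 42. M₁ = 7, y₁ ≡ 1 (mod 6). M₂ = 6, y₂ ≡ 6 (mod 7). k = 3×7×1 + 2×6×6 ≡ 9 (mod 42)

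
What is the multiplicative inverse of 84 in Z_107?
Since 107 is prime, by Fermat 84^(-1) ≡ 84^{105} ≡ 93 (mod 107). Verify: 84 × 93 = 7812 ≡ 1 (mod 107)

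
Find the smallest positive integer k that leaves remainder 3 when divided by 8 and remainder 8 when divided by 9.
M = 8 × 9 = 72. M₁ = 9, y₁ ≡ 1 (mod 8). M₂ = 8, y₂ ≡ 8 (mod 9). k = 3×9×1 + 8×8×8 ≡ 35 (mod 72)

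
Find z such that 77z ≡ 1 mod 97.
Since 97 is prime, by Fermat 77^(-1) ≡ 77^{95} ≡ 63 mod 97. Verify: 77 × 63 = 4851 ≡ 1 mod 97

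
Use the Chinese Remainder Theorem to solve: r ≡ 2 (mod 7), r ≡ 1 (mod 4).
M = 7 × 4 = 28. M₁ = 4, y₁ ≡ 2 (mod 7). M₂ = 7, y₂ ≡ 3 (mod 4). r = 2×4×2 + 1×7×3 ≡ 9 (mod 28)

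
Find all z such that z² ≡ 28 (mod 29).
The square roots of 28 mod 29 are 12 and 17. Verify: 12² = 144 ≡ 28 (mod 29)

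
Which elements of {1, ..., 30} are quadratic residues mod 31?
QRs mod 31: {1, 2, 4, 5, 7, 8, 9, 10, 14, 16, 18, 19, 20, 25, 28}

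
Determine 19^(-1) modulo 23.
Since 23 is prime, by Fermat 19^(-1) ≡ 19^{21} ≡ 17 (mod 23). Verify: 19 × 17 = 323 ≡ 1 (mod 23)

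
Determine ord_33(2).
Powers of 2 mod 33: 2^1≡2, 2^2≡4, 2^3≡8, 2^4≡16, 2^5≡32, 2^6≡31, 2^7≡29, 2^8≡25, 2^9≡17, 2^10≡1. Order = 10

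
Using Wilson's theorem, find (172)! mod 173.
By Wilson's theorem, (172)! ≡ -1 ≡ 172 (mod 173)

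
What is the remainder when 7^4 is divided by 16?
7^{4} = 2401 ≡ 1 mod 16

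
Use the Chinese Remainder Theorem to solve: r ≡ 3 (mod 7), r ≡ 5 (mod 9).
M = 7 × 9 = 63. M₁ = 9, y₁ ≡ 4 (mod 7). M₂ = 7, y₂ ≡ 4 (mod 9). r = 3×9×4 + 5×7×4 ≡ 59 (mod 63)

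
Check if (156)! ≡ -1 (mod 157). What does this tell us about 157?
(156)! mod 157 = 156. Since this equals -1 (mod 157), Wilson confirms 157 is prime.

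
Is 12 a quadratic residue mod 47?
By Euler's criterion: 12^{23} ≡ 1 mod 47. Since this equals 1, 12 is a QR.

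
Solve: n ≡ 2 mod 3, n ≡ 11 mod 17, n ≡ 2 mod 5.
M = 3 × 17 × 5 = 255. M₁ = 85, y₁ ≡ 1 mod 3. M₂ = 15, y₂ ≡ 8 mod 17. M₃ = 51, y₃ ≡ 1 mod 5. n = 2×85×1 + 11×15×8 + 2×51×1 ≡ 62 mod 255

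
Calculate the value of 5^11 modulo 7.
Using Fermat: 5^{6} ≡ 1 mod 7. 11 ≡ 5 mod 6. So 5^{11} ≡ 5^{5} ≡ 3 mod 7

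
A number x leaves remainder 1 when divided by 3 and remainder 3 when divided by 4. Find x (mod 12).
M = 3 × 4 = 12. M₁ = 4, y₁ ≡ 1 (mod 3). M₂ = 3, y₂ ≡ 3 (mod 4). x = 1×4×1 + 3×3×3 ≡ 7 (mod 12)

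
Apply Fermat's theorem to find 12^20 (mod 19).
By Fermat: 12^{18} ≡ 1 (mod 19). So 12^{20} = 12^{18} · 12^{2} ≡ 12^{2} ≡ 11 (mod 19)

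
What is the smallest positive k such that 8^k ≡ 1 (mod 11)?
Powers of 8 mod 11: 8^1≡8, 8^2≡9, 8^3≡6, 8^4≡4, 8^5≡10, 8^6≡3, 8^7≡2, 8^8≡5, 8^9≡7, 8^10≡1. Order = 10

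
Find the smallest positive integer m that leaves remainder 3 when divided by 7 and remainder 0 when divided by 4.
M = 7 × 4 = 28. M₁ = 4, y₁ ≡ 2 mod 7. M₂ = 7, y₂ ≡ 3 mod 4. m = 3×4×2 + 0×7×3 ≡ 24 mod 28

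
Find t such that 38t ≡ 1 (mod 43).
Since 43 is prime, by Fermat 38^(-1) ≡ 38^{41} ≡ 17 (mod 43). Verify: 38 × 17 = 646 ≡ 1 (mod 43)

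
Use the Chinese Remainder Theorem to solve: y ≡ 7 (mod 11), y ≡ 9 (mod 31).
M = 11 × 31 = 341. M₁ = 31, y₁ ≡ 5 (mod 11). M₂ = 11, y₂ ≡ 17 (mod 31). y = 7×31×5 + 9×11×17 ≡ 40 (mod 341)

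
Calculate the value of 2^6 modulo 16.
By repeated squaring (mod 16): 2^{1}≡2, 2^{2}≡4, 2^{4}≡0. Then 2^{6} = 2^{4+2} ≡ 0 × 4 ≡ 0 (mod 16)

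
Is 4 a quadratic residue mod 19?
By Euler's criterion: 4^{9} ≡ 1 (mod 19). Since this equals 1, 4 is a QR.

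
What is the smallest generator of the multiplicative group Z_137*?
g = 3. For each prime q|136: 3^{68}≡136, 3^{8}≡122, none ≡ 1, so ord_137(3) = 136 and 3 is a primitive root.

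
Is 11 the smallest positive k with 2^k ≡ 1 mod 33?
Powers of 2 mod 33: 2^1≡2, 2^2≡4, 2^3≡8, 2^4≡16, 2^5≡32, 2^6≡31, 2^7≡29, 2^8≡25, 2^9≡17, 2^10≡1. Already 2^10≡1, so the order is 10 < 11. No, the actual order is 10.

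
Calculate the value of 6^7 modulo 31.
By repeated squaring mod 31: 6^{1}≡6, 6^{2}≡5, 6^{4}≡25. Then 6^{7} = 6^{4+2+1} ≡ 25 × 5 × 6 ≡ 6 mod 31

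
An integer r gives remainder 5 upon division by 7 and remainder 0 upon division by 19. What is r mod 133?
M = 7 × 19 = 133. M₁ = 19, y₁ ≡ 3 mod 7. M₂ = 7, y₂ ≡ 11 mod 19. r = 5×19×3 + 0×7×11 ≡ 19 mod 133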